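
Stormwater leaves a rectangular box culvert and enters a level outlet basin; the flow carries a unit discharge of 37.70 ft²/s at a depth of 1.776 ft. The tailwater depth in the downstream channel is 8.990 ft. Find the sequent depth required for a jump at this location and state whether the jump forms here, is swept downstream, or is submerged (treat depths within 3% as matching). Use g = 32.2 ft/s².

V₁ = q/y₁ = 37.70/1.776 = 21.23 ft/s. Fr₁ = V₁/√(g·y₁) = 21.23/√(32.2×1.776) = 2.807.
Sequent-depth ratio: y₂/y₁ = ½[√(1 + 8Fr₁²) − 1] = ½[√64.036 − 1] = 3.501.
y₂ = 3.501 × 1.776 = 6.218 ft.
Tailwater y_tw = 8.990 ft: y_tw > y₂, so the jump is submerged.

y₂ = 6.218 ft; the jump is submerged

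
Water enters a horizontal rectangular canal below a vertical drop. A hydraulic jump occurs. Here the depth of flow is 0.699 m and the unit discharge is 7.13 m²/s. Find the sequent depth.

V₁ = q/y₁ = 7.13/0.699 = 10.2 m/s. Fr₁ = V₁/√(g·y₁) = 10.2/√(9.81×0.699) = 3.90.
By Bélanger, y₂/y₁ = ½[√(1 + 8Fr₁²) − 1] = ½[√122.4 − 1] = 5.03.
y₂ = 5.03 × 0.699 = 3.52 m.

y₂ = 3.52 m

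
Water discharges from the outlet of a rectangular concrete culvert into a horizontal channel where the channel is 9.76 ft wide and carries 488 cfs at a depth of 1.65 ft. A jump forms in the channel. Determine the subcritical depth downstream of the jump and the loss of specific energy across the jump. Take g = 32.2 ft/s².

y₂ = 8.91 ft; ΔE = 6.51 ft

q = Q/b = 488/9.76 = 50.0 ft²/s; V₁ = q/y₁ = 30.3 ft/s. Fr₁ = V₁/√(g·y₁) = 4.16.
From the momentum equation for a rectangular channel, y₂/y₁ = ½[√(1 + 8Fr₁²) − 1] = ½[√139.3 − 1] = 5.40.
y₂ = 5.40 × 1.65 = 8.91 ft.
Head loss: ΔE = (y₂ − y₁)³/(4y₁y₂) = (8.91 − 1.65)³/(4×1.65×8.91) = 383/58.8 = 6.51 ft.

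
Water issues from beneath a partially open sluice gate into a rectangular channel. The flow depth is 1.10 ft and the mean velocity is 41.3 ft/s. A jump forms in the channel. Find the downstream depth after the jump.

y₂ = 10.3 ft

Fr₁ = V₁/√(g·y₁) = 41.3/√(32.2×1.10) = 6.94.
By Bélanger, y₂/y₁ = ½[√(1 + 8Fr₁²) − 1] = ½[√386.2 − 1] = 9.33.
y₂ = 9.33 × 1.10 = 10.3 ft.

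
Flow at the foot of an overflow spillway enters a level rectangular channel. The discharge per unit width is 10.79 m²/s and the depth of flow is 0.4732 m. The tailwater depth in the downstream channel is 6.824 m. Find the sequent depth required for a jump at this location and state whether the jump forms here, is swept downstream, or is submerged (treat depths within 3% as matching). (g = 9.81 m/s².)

V₁ = q/y₁ = 10.79/0.4732 = 22.80 m/s. Fr₁ = V₁/√(g·y₁) = 22.80/√(9.81×0.4732) = 10.58.
Bélanger equation: y₂/y₁ = ½[√(1 + 8Fr₁²) − 1] = ½[√897.04 − 1] = 14.48.
y₂ = 14.48 × 0.4732 = 6.850 m.
Tailwater y_tw = 6.824 m: y_tw ≈ y₂, so the jump forms here.

y₂ = 6.850 m; the jump forms here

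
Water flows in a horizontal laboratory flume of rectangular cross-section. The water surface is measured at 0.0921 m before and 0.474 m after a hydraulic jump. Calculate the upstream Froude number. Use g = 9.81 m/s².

Fr₁ = 3.98

For a rectangular channel the momentum equation gives q² = ½·g·y₁·y₂·(y₁ + y₂) = ½×9.81×0.0921×0.474×0.566 = 0.121.
q = √0.121 = 0.348 m²/s.
V₁ = q/y₁ = 3.78 m/s; Fr₁ = V₁/√(g·y₁) = 3.98.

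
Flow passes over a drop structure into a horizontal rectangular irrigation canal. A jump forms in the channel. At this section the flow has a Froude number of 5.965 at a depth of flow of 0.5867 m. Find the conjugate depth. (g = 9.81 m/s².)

y₂ = 4.665 m

Fr₁ = 5.965 (given).
Bélanger equation: y₂/y₁ = ½[√(1 + 8Fr₁²) − 1] = ½[√285.65 − 1] = 7.951.
y₂ = 7.951 × 0.5867 = 4.665 m.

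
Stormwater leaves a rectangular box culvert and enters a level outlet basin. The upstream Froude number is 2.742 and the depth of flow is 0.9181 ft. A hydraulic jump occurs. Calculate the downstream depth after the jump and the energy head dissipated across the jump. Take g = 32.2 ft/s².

Fr₁ = 2.742 (given).
Sequent-depth ratio: y₂/y₁ = ½[√(1 + 8Fr₁²) − 1] = ½[√61.149 − 1] = 3.410.
y₂ = 3.410 × 0.9181 = 3.131 ft.
V₁ = Fr₁·√(g·y₁) = 2.742×√(32.2×0.9181) = 14.91 ft/s; q = V₁·y₁ = 13.69 ft²/s. V₂ = q/y₂ = 13.69/3.131 = 4.372 ft/s. E₁ = y₁ + V₁²/2g = 4.369 ft; E₂ = y₂ + V₂²/2g = 3.427 ft. ΔE = E₁ − E₂ = 0.9421 ft.

y₂ = 3.131 ft; ΔE = 0.9421 ft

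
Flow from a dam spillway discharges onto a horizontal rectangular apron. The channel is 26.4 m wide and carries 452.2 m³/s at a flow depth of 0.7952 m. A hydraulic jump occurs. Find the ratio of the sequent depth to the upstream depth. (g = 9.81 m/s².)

q = Q/b = 452.2/26.4 = 17.13 m²/s; V₁ = q/y₁ = 21.54 m/s. Fr₁ = V₁/√(g·y₁) = 7.712.
Conjugate-depth relation: y₂/y₁ = ½[√(1 + 8Fr₁²) − 1] = ½[√476.82 − 1] = 10.42.

y₂/y₁ = 10.42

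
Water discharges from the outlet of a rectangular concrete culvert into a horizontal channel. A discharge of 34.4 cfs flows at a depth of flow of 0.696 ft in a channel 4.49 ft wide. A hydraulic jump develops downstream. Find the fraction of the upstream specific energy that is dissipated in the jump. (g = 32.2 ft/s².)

ΔE/E₁ = 0.145 (14.5%)

q = Q/b = 34.4/4.49 = 7.66 ft²/s; V₁ = q/y₁ = 11.0 ft/s. Fr₁ = V₁/√(g·y₁) = 2.33.
From the momentum equation for a rectangular channel, y₂/y₁ = ½[√(1 + 8Fr₁²) − 1] = ½[√44.25 − 1] = 2.83.
y₂ = 2.83 × 0.696 = 1.97 ft.
E₁ = y₁ + V₁²/2g = 2.58 ft. ΔE = (y₂ − y₁)³/(4y₁y₂) = 0.375 ft. ΔE/E₁ = 0.375/2.58 = 0.145.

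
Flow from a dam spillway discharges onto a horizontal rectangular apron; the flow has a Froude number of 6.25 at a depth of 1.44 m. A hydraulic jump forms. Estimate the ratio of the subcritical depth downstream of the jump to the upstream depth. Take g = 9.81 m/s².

y₂/y₁ = 8.35

Fr₁ = 6.25 (given).
By Bélanger, y₂/y₁ = ½[√(1 + 8Fr₁²) − 1] = ½[√313.5 − 1] = 8.35.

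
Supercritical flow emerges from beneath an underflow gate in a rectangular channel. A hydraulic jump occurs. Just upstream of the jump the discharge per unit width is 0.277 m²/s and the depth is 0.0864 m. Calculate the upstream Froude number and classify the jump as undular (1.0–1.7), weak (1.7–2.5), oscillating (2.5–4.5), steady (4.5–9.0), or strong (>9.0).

Fr₁ = 3.48; oscillating jump

V₁ = q/y₁ = 0.277/0.0864 = 3.21 m/s. Fr₁ = V₁/√(g·y₁) = 3.21/√(9.81×0.0864) = 3.48.
Fr₁ = 3.48 lies in the oscillating range.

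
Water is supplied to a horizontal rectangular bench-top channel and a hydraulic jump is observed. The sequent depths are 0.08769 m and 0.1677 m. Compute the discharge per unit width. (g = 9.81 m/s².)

For a rectangular channel the momentum equation gives q² = ½·g·y₁·y₂·(y₁ + y₂) = ½×9.81×0.08769×0.1677×0.2554 = 0.01842.
q = √0.01842 = 0.1357 m²/s.

q = 0.1357 m²/s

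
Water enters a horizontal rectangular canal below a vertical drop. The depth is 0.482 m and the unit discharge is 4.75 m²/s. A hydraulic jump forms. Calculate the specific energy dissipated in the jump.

V₁ = q/y₁ = 4.75/0.482 = 9.85 m/s. Fr₁ = V₁/√(g·y₁) = 9.85/√(9.81×0.482) = 4.53.
By Bélanger, y₂/y₁ = ½[√(1 + 8Fr₁²) − 1] = ½[√165.3 − 1] = 5.93.
y₂ = 5.93 × 0.482 = 2.86 m.
V₂ = q/y₂ = 4.75/2.86 = 1.66 m/s. E₁ = y₁ + V₁²/2g = 5.43 m; E₂ = y₂ + V₂²/2g = 3.00 m. ΔE = E₁ − E₂ = 2.43 m.

ΔE = 2.43 m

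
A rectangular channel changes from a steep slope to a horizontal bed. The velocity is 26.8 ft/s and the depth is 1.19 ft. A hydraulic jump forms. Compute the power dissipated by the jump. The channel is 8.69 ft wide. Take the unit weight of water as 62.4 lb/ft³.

Fr₁ = V₁/√(g·y₁) = 26.8/√(32.2×1.19) = 4.33.
By Bélanger, y₂/y₁ = ½[√(1 + 8Fr₁²) − 1] = ½[√151.0 − 1] = 5.64.
y₂ = 5.64 × 1.19 = 6.72 ft.
q = V₁·y₁ = 26.8 × 1.19 = 31.9 ft²/s. V₂ = q/y₂ = 31.9/6.72 = 4.75 ft/s. E₁ = y₁ + V₁²/2g = 12.3 ft; E₂ = y₂ + V₂²/2g = 7.07 ft. ΔE = E₁ − E₂ = 5.28 ft.
Q = q·b = 31.9 × 8.69 = 277 cfs. P = γ·Q·ΔE/550 = 62.4 × 277 × 5.28 / 550 = 166 hp.

P = 166 hp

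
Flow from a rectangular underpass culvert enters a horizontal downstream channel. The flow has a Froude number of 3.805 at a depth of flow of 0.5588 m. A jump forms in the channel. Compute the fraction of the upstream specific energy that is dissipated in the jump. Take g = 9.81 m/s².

Fr₁ = 3.805 (given).
Conjugate-depth relation: y₂/y₁ = ½[√(1 + 8Fr₁²) − 1] = ½[√116.82 − 1] = 4.904.
y₂ = 4.904 × 0.5588 = 2.741 m.
E₁ = y₁(1 + Fr₁²/2) = 0.5588×(1 + 3.805²/2) = 4.604 m. ΔE = (y₂ − y₁)³/(4y₁y₂) = 1.695 m. ΔE/E₁ = 1.695/4.604 = 0.368.

ΔE/E₁ = 0.368 (36.8%)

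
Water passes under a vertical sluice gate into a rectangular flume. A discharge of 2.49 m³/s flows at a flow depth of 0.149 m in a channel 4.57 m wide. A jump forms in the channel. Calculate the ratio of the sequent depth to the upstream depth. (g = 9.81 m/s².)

y₂/y₁ = 3.81

q = Q/b = 2.49/4.57 = 0.545 m²/s; V₁ = q/y₁ = 3.66 m/s. Fr₁ = V₁/√(g·y₁) = 3.02.
By Bélanger, y₂/y₁ = ½[√(1 + 8Fr₁²) − 1] = ½[√74.19 − 1] = 3.81.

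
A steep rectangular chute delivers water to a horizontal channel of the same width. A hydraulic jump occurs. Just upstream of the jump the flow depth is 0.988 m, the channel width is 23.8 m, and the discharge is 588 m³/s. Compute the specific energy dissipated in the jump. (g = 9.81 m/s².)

q = Q/b = 588/23.8 = 24.7 m²/s; V₁ = q/y₁ = 25.0 m/s. Fr₁ = V₁/√(g·y₁) = 8.03.
Bélanger equation: y₂/y₁ = ½[√(1 + 8Fr₁²) − 1] = ½[√517.1 − 1] = 10.9.
y₂ = 10.9 × 0.988 = 10.7 m.
Head loss: ΔE = (y₂ − y₁)³/(4y₁y₂) = (10.7 − 0.988)³/(4×0.988×10.7) = 927/42.4 = 21.8 m.

ΔE = 21.8 m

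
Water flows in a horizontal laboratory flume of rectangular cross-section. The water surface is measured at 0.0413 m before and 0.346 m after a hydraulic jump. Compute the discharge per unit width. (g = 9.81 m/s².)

For a rectangular channel the momentum equation gives q² = ½·g·y₁·y₂·(y₁ + y₂) = ½×9.81×0.0413×0.346×0.387 = 0.0271.
q = √0.0271 = 0.165 m²/s.

q = 0.165 m²/s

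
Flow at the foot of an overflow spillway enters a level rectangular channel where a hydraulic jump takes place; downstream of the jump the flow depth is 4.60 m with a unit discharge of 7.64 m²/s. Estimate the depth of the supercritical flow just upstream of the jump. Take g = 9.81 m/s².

y₁ = 0.507 m

V₂ = q/y₂ = 7.64/4.60 = 1.66 m/s; Fr₂ = V₂/√(g·y₂) = 0.247.
The Bélanger relation is symmetric: y₁/y₂ = ½[√(1 + 8Fr₂²) − 1] = ½[√1.489 − 1] = 0.110.
y₁ = 0.110 × 4.60 = 0.507 m.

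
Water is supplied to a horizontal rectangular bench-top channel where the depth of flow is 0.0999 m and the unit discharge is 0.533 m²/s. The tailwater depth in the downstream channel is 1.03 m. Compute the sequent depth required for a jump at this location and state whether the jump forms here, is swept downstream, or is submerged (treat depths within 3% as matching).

y₂ = 0.713 m; the jump is submerged

V₁ = q/y₁ = 0.533/0.0999 = 5.34 m/s. Fr₁ = V₁/√(g·y₁) = 5.34/√(9.81×0.0999) = 5.39.
Conjugate-depth relation: y₂/y₁ = ½[√(1 + 8Fr₁²) − 1] = ½[√233.4 − 1] = 7.14.
y₂ = 7.14 × 0.0999 = 0.713 m.
Tailwater y_tw = 1.03 m: y_tw > y₂, so the jump is submerged.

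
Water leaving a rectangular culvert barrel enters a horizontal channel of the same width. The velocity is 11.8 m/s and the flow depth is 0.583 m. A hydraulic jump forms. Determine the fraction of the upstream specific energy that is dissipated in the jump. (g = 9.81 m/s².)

ΔE/E₁ = 0.485 (48.5%)

Fr₁ = V₁/√(g·y₁) = 11.8/√(9.81×0.583) = 4.93.
By Bélanger, y₂/y₁ = ½[√(1 + 8Fr₁²) − 1] = ½[√195.8 − 1] = 6.50.
y₂ = 6.50 × 0.583 = 3.79 m.
E₁ = y₁ + V₁²/2g = 7.68 m. ΔE = (y₂ − y₁)³/(4y₁y₂) = 3.72 m. ΔE/E₁ = 3.72/7.68 = 0.485.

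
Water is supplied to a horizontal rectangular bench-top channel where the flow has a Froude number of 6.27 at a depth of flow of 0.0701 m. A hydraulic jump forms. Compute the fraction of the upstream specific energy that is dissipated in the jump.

ΔE/E₁ = 0.581 (58.1%)

Fr₁ = 6.27 (given).
Sequent-depth ratio: y₂/y₁ = ½[√(1 + 8Fr₁²) − 1] = ½[√315.5 − 1] = 8.38.
y₂ = 8.38 × 0.0701 = 0.588 m.
E₁ = y₁(1 + Fr₁²/2) = 0.0701×(1 + 6.27²/2) = 1.45 m. ΔE = (y₂ − y₁)³/(4y₁y₂) = 0.841 m. ΔE/E₁ = 0.841/1.45 = 0.581.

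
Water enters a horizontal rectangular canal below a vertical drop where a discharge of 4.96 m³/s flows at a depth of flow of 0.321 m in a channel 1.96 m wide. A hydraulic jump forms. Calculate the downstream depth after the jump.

y₂ = 1.86 m

q = Q/b = 4.96/1.96 = 2.53 m²/s; V₁ = q/y₁ = 7.88 m/s. Fr₁ = V₁/√(g·y₁) = 4.44.
Bélanger equation: y₂/y₁ = ½[√(1 + 8Fr₁²) − 1] = ½[√158.9 − 1] = 5.80.
y₂ = 5.80 × 0.321 = 1.86 m.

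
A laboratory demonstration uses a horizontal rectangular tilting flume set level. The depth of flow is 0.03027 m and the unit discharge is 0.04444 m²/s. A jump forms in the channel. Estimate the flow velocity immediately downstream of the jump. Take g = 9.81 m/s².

V₂ = 0.4392 m/s

V₁ = q/y₁ = 0.04444/0.03027 = 1.468 m/s. Fr₁ = V₁/√(g·y₁) = 1.468/√(9.81×0.03027) = 2.694.
Bélanger equation: y₂/y₁ = ½[√(1 + 8Fr₁²) − 1] = ½[√59.067 − 1] = 3.343.
y₂ = 3.343 × 0.03027 = 0.1012 m.
V₂ = q/y₂ = 0.04444/0.1012 = 0.4392 m/s.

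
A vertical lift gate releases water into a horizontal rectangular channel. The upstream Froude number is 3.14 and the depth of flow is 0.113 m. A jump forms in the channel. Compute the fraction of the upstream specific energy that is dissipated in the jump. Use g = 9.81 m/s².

ΔE/E₁ = 0.278 (27.8%)

Fr₁ = 3.14 (given).
Sequent-depth ratio: y₂/y₁ = ½[√(1 + 8Fr₁²) − 1] = ½[√79.88 − 1] = 3.97.
y₂ = 3.97 × 0.113 = 0.448 m.
E₁ = y₁(1 + Fr₁²/2) = 0.113×(1 + 3.14²/2) = 0.670 m. ΔE = (y₂ − y₁)³/(4y₁y₂) = 0.186 m. ΔE/E₁ = 0.186/0.670 = 0.278.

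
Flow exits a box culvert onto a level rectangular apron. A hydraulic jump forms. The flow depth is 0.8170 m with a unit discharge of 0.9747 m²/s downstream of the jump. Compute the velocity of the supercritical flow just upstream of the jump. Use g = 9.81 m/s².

V₂ = q/y₂ = 0.9747/0.8170 = 1.193 m/s; Fr₂ = V₂/√(g·y₂) = 0.4214.
Applying the sequent-depth relation in reverse, y₁/y₂ = ½[√(1 + 8Fr₂²) − 1] = ½[√2.4207 − 1] = 0.2779.
y₁ = 0.2779 × 0.8170 = 0.2271 m.
V₁ = q/y₁ = 0.9747/0.2271 = 4.293 m/s.

V₁ = 4.293 m/s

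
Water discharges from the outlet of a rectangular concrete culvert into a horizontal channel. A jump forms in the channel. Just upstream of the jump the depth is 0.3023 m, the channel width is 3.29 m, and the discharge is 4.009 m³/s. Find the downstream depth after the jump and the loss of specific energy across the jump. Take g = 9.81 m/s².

y₂ = 0.8609 m; ΔE = 0.1674 m

q = Q/b = 4.009/3.29 = 1.219 m²/s; V₁ = q/y₁ = 4.031 m/s. Fr₁ = V₁/√(g·y₁) = 2.341.
From the momentum equation for a rectangular channel, y₂/y₁ = ½[√(1 + 8Fr₁²) − 1] = ½[√44.832 − 1] = 2.848.
y₂ = 2.848 × 0.3023 = 0.8609 m.
Head loss: ΔE = (y₂ − y₁)³/(4y₁y₂) = (0.8609 − 0.3023)³/(4×0.3023×0.8609) = 0.1743/1.041 = 0.1674 m.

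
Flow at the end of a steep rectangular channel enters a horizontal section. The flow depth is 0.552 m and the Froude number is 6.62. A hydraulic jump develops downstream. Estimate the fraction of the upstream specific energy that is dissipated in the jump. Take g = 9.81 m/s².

Fr₁ = 6.62 (given).
Bélanger equation: y₂/y₁ = ½[√(1 + 8Fr₁²) − 1] = ½[√351.6 − 1] = 8.88.
y₂ = 8.88 × 0.552 = 4.90 m.
E₁ = y₁(1 + Fr₁²/2) = 0.552×(1 + 6.62²/2) = 12.6 m. ΔE = (y₂ − y₁)³/(4y₁y₂) = 7.59 m. ΔE/E₁ = 7.59/12.6 = 0.600.

ΔE/E₁ = 0.600 (60.0%)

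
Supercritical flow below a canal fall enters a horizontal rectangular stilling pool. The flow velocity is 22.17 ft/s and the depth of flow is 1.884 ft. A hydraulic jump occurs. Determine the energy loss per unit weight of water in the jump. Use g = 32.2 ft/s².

Fr₁ = V₁/√(g·y₁) = 22.17/√(32.2×1.884) = 2.846.
Sequent-depth ratio: y₂/y₁ = ½[√(1 + 8Fr₁²) − 1] = ½[√65.816 − 1] = 3.556.
y₂ = 3.556 × 1.884 = 6.700 ft.
Head loss: ΔE = (y₂ − y₁)³/(4y₁y₂) = (6.700 − 1.884)³/(4×1.884×6.700) = 111.7/50.49 = 2.212 ft.

ΔE = 2.212 ft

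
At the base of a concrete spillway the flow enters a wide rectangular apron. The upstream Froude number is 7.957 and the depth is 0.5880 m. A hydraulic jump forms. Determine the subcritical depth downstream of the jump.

y₂ = 6.329 m

Fr₁ = 7.957 (given).
From the momentum equation for a rectangular channel, y₂/y₁ = ½[√(1 + 8Fr₁²) − 1] = ½[√507.51 − 1] = 10.76.
y₂ = 10.76 × 0.5880 = 6.329 m.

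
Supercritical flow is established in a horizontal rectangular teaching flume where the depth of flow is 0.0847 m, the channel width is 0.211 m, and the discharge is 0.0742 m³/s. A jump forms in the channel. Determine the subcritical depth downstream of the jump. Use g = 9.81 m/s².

y₂ = 0.505 m

q = Q/b = 0.0742/0.211 = 0.352 m²/s; V₁ = q/y₁ = 4.15 m/s. Fr₁ = V₁/√(g·y₁) = 4.55.
By Bélanger, y₂/y₁ = ½[√(1 + 8Fr₁²) − 1] = ½[√167.0 − 1] = 5.96.
y₂ = 5.96 × 0.0847 = 0.505 m.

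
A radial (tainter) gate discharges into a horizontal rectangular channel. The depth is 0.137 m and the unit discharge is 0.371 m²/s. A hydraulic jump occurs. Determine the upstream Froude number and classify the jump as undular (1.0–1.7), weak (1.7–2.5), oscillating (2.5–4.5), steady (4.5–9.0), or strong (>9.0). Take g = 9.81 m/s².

V₁ = q/y₁ = 0.371/0.137 = 2.71 m/s. Fr₁ = V₁/√(g·y₁) = 2.71/√(9.81×0.137) = 2.34.
Fr₁ = 2.34 lies in the weak range.

Fr₁ = 2.34; weak jump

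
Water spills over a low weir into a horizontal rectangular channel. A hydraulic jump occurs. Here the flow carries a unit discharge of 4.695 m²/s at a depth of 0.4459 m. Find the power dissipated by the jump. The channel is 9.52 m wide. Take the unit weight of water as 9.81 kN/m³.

V₁ = q/y₁ = 4.695/0.4459 = 10.53 m/s. Fr₁ = V₁/√(g·y₁) = 10.53/√(9.81×0.4459) = 5.034.
Sequent-depth ratio: y₂/y₁ = ½[√(1 + 8Fr₁²) − 1] = ½[√203.76 − 1] = 6.637.
y₂ = 6.637 × 0.4459 = 2.960 m.
Head loss: ΔE = (y₂ − y₁)³/(4y₁y₂) = (2.960 − 0.4459)³/(4×0.4459×2.960) = 15.88/5.279 = 3.009 m.
Q = q·b = 4.695 × 9.52 = 44.70 m³/s. P = γ·Q·ΔE = 9.81 × 44.70 × 3.009 = 1319 kW.

P = 1319 kW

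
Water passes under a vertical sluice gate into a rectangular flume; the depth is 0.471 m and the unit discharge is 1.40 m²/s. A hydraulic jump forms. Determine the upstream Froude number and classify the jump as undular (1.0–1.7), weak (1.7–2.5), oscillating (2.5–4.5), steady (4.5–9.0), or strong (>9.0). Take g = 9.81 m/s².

Fr₁ = 1.38; undular jump

V₁ = q/y₁ = 1.40/0.471 = 2.97 m/s. Fr₁ = V₁/√(g·y₁) = 2.97/√(9.81×0.471) = 1.38.
Fr₁ = 1.38 lies in the undular range.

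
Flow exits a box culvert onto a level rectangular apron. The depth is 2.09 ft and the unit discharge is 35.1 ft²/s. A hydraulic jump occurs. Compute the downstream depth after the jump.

V₁ = q/y₁ = 35.1/2.09 = 16.8 ft/s. Fr₁ = V₁/√(g·y₁) = 16.8/√(32.2×2.09) = 2.05.
Conjugate-depth relation: y₂/y₁ = ½[√(1 + 8Fr₁²) − 1] = ½[√34.53 − 1] = 2.44.
y₂ = 2.44 × 2.09 = 5.10 ft.

y₂ = 5.10 ft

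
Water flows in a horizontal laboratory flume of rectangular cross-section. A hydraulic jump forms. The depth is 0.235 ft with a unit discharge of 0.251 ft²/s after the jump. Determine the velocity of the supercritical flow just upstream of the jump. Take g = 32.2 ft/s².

V₁ = 4.40 ft/s

V₂ = q/y₂ = 0.251/0.235 = 1.07 ft/s; Fr₂ = V₂/√(g·y₂) = 0.388.
Applying the sequent-depth relation in reverse, y₁/y₂ = ½[√(1 + 8Fr₂²) − 1] = ½[√2.206 − 1] = 0.243.
y₁ = 0.243 × 0.235 = 0.0570 ft.
V₁ = q/y₁ = 0.251/0.0570 = 4.40 ft/s.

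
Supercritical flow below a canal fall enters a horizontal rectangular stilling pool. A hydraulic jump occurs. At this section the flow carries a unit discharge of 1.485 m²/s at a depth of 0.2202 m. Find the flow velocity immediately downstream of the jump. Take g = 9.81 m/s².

V₂ = 1.122 m/s

V₁ = q/y₁ = 1.485/0.2202 = 6.744 m/s. Fr₁ = V₁/√(g·y₁) = 6.744/√(9.81×0.2202) = 4.588.
Sequent-depth ratio: y₂/y₁ = ½[√(1 + 8Fr₁²) − 1] = ½[√169.43 − 1] = 6.008.
y₂ = 6.008 × 0.2202 = 1.323 m.
V₂ = q/y₂ = 1.485/1.323 = 1.122 m/s.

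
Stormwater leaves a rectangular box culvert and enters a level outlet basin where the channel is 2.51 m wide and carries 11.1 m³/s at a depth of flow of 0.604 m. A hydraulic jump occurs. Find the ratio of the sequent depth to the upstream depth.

y₂/y₁ = 3.78

q = Q/b = 11.1/2.51 = 4.42 m²/s; V₁ = q/y₁ = 7.32 m/s. Fr₁ = V₁/√(g·y₁) = 3.01.
Conjugate-depth relation: y₂/y₁ = ½[√(1 + 8Fr₁²) − 1] = ½[√73.38 − 1] = 3.78.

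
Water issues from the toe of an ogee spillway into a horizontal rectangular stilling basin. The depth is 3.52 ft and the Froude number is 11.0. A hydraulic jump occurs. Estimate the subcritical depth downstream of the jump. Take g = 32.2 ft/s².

Fr₁ = 11.0 (given).
Conjugate-depth relation: y₂/y₁ = ½[√(1 + 8Fr₁²) − 1] = ½[√969.0 − 1] = 15.1.
y₂ = 15.1 × 3.52 = 53.0 ft.

y₂ = 53.0 ft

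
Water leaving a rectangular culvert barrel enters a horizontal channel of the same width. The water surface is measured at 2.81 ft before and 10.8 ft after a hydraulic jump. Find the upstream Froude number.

For a rectangular channel the momentum equation gives q² = ½·g·y₁·y₂·(y₁ + y₂) = ½×32.2×2.81×10.8×13.6 = 6650.
q = √6650 = 81.5 ft²/s.
V₁ = q/y₁ = 29.0 ft/s; Fr₁ = V₁/√(g·y₁) = 3.05.

Fr₁ = 3.05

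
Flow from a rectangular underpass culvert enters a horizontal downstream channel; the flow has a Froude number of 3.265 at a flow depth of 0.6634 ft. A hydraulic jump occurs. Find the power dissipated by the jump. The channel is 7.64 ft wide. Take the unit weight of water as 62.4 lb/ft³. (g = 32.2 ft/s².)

Fr₁ = 3.265 (given).
From the momentum equation for a rectangular channel, y₂/y₁ = ½[√(1 + 8Fr₁²) − 1] = ½[√86.282 − 1] = 4.144.
y₂ = 4.144 × 0.6634 = 2.749 ft.
Head loss: ΔE = (y₂ − y₁)³/(4y₁y₂) = (2.749 − 0.6634)³/(4×0.6634×2.749) = 9.077/7.296 = 1.244 ft.
V₁ = Fr₁·√(g·y₁) = 3.265×√(32.2×0.6634) = 15.09 ft/s; q = V₁·y₁ = 10.01 ft²/s. Q = q·b = 10.01 × 7.64 = 76.48 cfs. P = γ·Q·ΔE/550 = 62.4 × 76.48 × 1.244 / 550 = 10.80 hp.

P = 10.80 hp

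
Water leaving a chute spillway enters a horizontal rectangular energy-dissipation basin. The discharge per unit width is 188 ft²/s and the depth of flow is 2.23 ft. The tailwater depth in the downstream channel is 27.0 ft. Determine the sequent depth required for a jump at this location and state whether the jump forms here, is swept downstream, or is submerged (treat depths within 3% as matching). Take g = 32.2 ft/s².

y₂ = 30.3 ft; the jump is swept downstream

V₁ = q/y₁ = 188/2.23 = 84.3 ft/s. Fr₁ = V₁/√(g·y₁) = 84.3/√(32.2×2.23) = 9.95.
Conjugate-depth relation: y₂/y₁ = ½[√(1 + 8Fr₁²) − 1] = ½[√792.8 − 1] = 13.6.
y₂ = 13.6 × 2.23 = 30.3 ft.
Tailwater y_tw = 27.0 ft: y_tw < y₂, so the jump is swept downstream.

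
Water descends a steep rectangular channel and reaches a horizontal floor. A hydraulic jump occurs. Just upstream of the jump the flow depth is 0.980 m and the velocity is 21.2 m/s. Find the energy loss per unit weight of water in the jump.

ΔE = 14.6 m

Fr₁ = V₁/√(g·y₁) = 21.2/√(9.81×0.980) = 6.84.
Conjugate-depth relation: y₂/y₁ = ½[√(1 + 8Fr₁²) − 1] = ½[√375.0 − 1] = 9.18.
y₂ = 9.18 × 0.980 = 9.00 m.
Head loss: ΔE = (y₂ − y₁)³/(4y₁y₂) = (9.00 − 0.980)³/(4×0.980×9.00) = 516/35.3 = 14.6 m.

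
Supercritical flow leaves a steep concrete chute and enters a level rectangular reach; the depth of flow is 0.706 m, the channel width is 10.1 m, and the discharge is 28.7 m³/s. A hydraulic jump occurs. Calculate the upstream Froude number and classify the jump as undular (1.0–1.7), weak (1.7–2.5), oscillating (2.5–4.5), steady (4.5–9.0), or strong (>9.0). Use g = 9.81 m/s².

q = Q/b = 28.7/10.1 = 2.84 m²/s; V₁ = q/y₁ = 4.02 m/s. Fr₁ = V₁/√(g·y₁) = 1.53.
Fr₁ = 1.53 lies in the undular range.

Fr₁ = 1.53; undular jump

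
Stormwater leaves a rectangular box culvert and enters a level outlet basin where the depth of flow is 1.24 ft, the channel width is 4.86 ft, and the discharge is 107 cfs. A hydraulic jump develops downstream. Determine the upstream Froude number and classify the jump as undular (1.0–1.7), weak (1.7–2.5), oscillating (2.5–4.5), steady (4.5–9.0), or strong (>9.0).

Fr₁ = 2.81; oscillating jump

q = Q/b = 107/4.86 = 22.0 ft²/s; V₁ = q/y₁ = 17.8 ft/s. Fr₁ = V₁/√(g·y₁) = 2.81.
Fr₁ = 2.81 lies in the oscillating range.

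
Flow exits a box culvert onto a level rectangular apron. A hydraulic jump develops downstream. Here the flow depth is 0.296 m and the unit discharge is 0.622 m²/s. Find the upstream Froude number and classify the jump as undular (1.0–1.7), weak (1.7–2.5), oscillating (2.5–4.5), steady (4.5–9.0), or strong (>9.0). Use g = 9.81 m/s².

V₁ = q/y₁ = 0.622/0.296 = 2.10 m/s. Fr₁ = V₁/√(g·y₁) = 2.10/√(9.81×0.296) = 1.23.
Fr₁ = 1.23 lies in the undular range.

Fr₁ = 1.23; undular jump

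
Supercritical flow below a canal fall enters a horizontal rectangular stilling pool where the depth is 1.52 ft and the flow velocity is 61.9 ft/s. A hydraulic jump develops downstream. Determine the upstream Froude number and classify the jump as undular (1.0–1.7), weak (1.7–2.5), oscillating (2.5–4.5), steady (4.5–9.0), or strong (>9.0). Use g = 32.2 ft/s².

Fr₁ = 8.85; steady jump

Fr₁ = V₁/√(g·y₁) = 61.9/√(32.2×1.52) = 8.85.
Fr₁ = 8.85 lies in the steady range.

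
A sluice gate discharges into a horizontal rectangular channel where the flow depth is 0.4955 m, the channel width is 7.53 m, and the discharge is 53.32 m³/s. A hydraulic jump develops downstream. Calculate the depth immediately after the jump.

q = Q/b = 53.32/7.53 = 7.081 m²/s; V₁ = q/y₁ = 14.29 m/s. Fr₁ = V₁/√(g·y₁) = 6.482.
Bélanger equation: y₂/y₁ = ½[√(1 + 8Fr₁²) − 1] = ½[√337.11 − 1] = 8.680.
y₂ = 8.680 × 0.4955 = 4.301 m.

y₂ = 4.301 m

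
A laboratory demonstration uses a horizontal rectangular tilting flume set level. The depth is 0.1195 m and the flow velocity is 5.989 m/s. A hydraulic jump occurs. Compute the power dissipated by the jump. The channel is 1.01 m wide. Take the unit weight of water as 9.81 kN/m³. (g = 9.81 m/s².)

Fr₁ = V₁/√(g·y₁) = 5.989/√(9.81×0.1195) = 5.531.
From the momentum equation for a rectangular channel, y₂/y₁ = ½[√(1 + 8Fr₁²) − 1] = ½[√245.77 − 1] = 7.339.
y₂ = 7.339 × 0.1195 = 0.8770 m.
q = V₁·y₁ = 5.989 × 0.1195 = 0.7157 m²/s. V₂ = q/y₂ = 0.7157/0.8770 = 0.8161 m/s. E₁ = y₁ + V₁²/2g = 1.948 m; E₂ = y₂ + V₂²/2g = 0.9109 m. ΔE = E₁ − E₂ = 1.037 m.
Q = q·b = 0.7157 × 1.01 = 0.7228 m³/s. P = γ·Q·ΔE = 9.81 × 0.7228 × 1.037 = 7.352 kW.

P = 7.352 kW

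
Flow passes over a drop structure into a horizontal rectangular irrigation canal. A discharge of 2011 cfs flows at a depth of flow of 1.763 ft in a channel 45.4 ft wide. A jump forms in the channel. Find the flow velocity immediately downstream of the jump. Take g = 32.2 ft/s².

q = Q/b = 2011/45.4 = 44.30 ft²/s; V₁ = q/y₁ = 25.12 ft/s. Fr₁ = V₁/√(g·y₁) = 3.335.
By Bélanger, y₂/y₁ = ½[√(1 + 8Fr₁²) − 1] = ½[√89.959 − 1] = 4.242.
y₂ = 4.242 × 1.763 = 7.479 ft.
V₂ = q/y₂ = 44.30/7.479 = 5.922 ft/s.

V₂ = 5.922 ft/s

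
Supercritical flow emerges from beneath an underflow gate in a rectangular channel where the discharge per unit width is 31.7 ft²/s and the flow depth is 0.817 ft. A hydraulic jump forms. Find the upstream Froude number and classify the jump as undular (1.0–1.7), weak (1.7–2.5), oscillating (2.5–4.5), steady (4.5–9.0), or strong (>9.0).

Fr₁ = 7.56; steady jump

V₁ = q/y₁ = 31.7/0.817 = 38.8 ft/s. Fr₁ = V₁/√(g·y₁) = 38.8/√(32.2×0.817) = 7.56.
Fr₁ = 7.56 lies in the steady range.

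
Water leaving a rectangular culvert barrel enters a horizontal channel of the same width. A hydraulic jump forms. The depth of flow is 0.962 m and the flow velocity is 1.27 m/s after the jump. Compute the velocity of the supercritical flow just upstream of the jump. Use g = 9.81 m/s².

Fr₂ = V₂/√(g·y₂) = 1.27/√(9.81×0.962) = 0.413.
From the momentum equation (using Fr₂), y₁/y₂ = ½[√(1 + 8Fr₂²) − 1] = ½[√2.367 − 1] = 0.269.
y₁ = 0.269 × 0.962 = 0.259 m.
V₁ = q/y₁ = 1.22/0.259 = 4.72 m/s.

V₁ = 4.72 m/s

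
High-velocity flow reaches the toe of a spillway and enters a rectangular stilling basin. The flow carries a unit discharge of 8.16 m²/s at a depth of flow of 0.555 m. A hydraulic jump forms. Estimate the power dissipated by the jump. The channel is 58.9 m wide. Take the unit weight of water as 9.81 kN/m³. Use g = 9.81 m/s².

P = 31786 kW

V₁ = q/y₁ = 8.16/0.555 = 14.7 m/s. Fr₁ = V₁/√(g·y₁) = 14.7/√(9.81×0.555) = 6.30.
Conjugate-depth relation: y₂/y₁ = ½[√(1 + 8Fr₁²) − 1] = ½[√318.6 − 1] = 8.43.
y₂ = 8.43 × 0.555 = 4.68 m.
V₂ = q/y₂ = 8.16/4.68 = 1.75 m/s. E₁ = y₁ + V₁²/2g = 11.6 m; E₂ = y₂ + V₂²/2g = 4.83 m. ΔE = E₁ − E₂ = 6.74 m.
Q = q·b = 8.16 × 58.9 = 481 m³/s. P = γ·Q·ΔE = 9.81 × 481 × 6.74 = 31786 kW.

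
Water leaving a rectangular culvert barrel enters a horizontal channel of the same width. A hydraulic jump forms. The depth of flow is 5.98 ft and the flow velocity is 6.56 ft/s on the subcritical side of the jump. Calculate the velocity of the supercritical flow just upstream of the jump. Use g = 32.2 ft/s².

Fr₂ = V₂/√(g·y₂) = 6.56/√(32.2×5.98) = 0.473.
The Bélanger relation is symmetric: y₁/y₂ = ½[√(1 + 8Fr₂²) − 1] = ½[√2.788 − 1] = 0.335.
y₁ = 0.335 × 5.98 = 2.00 ft.
V₁ = q/y₁ = 39.2/2.00 = 19.6 ft/s.

V₁ = 19.6 ft/s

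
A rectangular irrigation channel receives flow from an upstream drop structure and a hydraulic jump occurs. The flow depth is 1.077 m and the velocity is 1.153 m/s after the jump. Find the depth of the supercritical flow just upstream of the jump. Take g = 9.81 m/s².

y₁ = 0.2243 m

Fr₂ = V₂/√(g·y₂) = 1.153/√(9.81×1.077) = 0.3547.
From the momentum equation (using Fr₂), y₁/y₂ = ½[√(1 + 8Fr₂²) − 1] = ½[√2.0066 − 1] = 0.2083.
y₁ = 0.2083 × 1.077 = 0.2243 m.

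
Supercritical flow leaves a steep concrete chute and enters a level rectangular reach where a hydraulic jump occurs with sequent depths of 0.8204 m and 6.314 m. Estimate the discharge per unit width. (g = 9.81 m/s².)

q = 13.46 m²/s

For a rectangular channel the momentum equation gives q² = ½·g·y₁·y₂·(y₁ + y₂) = ½×9.81×0.8204×6.314×7.134 = 181.3.
q = √181.3 = 13.46 m²/s.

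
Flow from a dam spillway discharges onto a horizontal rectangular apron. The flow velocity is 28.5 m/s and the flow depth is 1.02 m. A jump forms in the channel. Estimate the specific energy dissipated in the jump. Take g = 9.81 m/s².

Fr₁ = V₁/√(g·y₁) = 28.5/√(9.81×1.02) = 9.01.
Sequent-depth ratio: y₂/y₁ = ½[√(1 + 8Fr₁²) − 1] = ½[√650.4 − 1] = 12.3.
y₂ = 12.3 × 1.02 = 12.5 m.
q = V₁·y₁ = 28.5 × 1.02 = 29.1 m²/s. V₂ = q/y₂ = 29.1/12.5 = 2.33 m/s. E₁ = y₁ + V₁²/2g = 42.4 m; E₂ = y₂ + V₂²/2g = 12.8 m. ΔE = E₁ − E₂ = 29.6 m.

ΔE = 29.6 m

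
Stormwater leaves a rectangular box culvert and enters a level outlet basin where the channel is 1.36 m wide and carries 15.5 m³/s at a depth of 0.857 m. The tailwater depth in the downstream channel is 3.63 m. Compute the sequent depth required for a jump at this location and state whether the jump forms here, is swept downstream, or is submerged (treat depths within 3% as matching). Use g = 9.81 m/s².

y₂ = 5.15 m; the jump is swept downstream

q = Q/b = 15.5/1.36 = 11.4 m²/s; V₁ = q/y₁ = 13.3 m/s. Fr₁ = V₁/√(g·y₁) = 4.59.
From the momentum equation for a rectangular channel, y₂/y₁ = ½[√(1 + 8Fr₁²) − 1] = ½[√169.3 − 1] = 6.01.
y₂ = 6.01 × 0.857 = 5.15 m.
Tailwater y_tw = 3.63 m: y_tw < y₂, so the jump is swept downstream.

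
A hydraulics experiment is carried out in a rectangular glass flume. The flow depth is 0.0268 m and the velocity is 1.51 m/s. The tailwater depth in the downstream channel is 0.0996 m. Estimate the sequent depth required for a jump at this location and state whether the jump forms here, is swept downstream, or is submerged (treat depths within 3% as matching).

Fr₁ = V₁/√(g·y₁) = 1.51/√(9.81×0.0268) = 2.94.
Conjugate-depth relation: y₂/y₁ = ½[√(1 + 8Fr₁²) − 1] = ½[√70.38 − 1] = 3.69.
y₂ = 3.69 × 0.0268 = 0.0990 m.
Tailwater y_tw = 0.0996 m: y_tw ≈ y₂, so the jump forms here.

y₂ = 0.0990 m; the jump forms here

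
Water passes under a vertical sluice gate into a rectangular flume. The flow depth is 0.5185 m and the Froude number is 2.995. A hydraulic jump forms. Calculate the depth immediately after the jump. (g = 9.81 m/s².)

y₂ = 1.952 m

Fr₁ = 2.995 (given).
From the momentum equation for a rectangular channel, y₂/y₁ = ½[√(1 + 8Fr₁²) − 1] = ½[√72.760 − 1] = 3.765.
y₂ = 3.765 × 0.5185 = 1.952 m.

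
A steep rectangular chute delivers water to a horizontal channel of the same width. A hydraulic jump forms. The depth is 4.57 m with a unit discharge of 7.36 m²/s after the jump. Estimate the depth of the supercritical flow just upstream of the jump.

V₂ = q/y₂ = 7.36/4.57 = 1.61 m/s; Fr₂ = V₂/√(g·y₂) = 0.241.
From the momentum equation (using Fr₂), y₁/y₂ = ½[√(1 + 8Fr₂²) − 1] = ½[√1.463 − 1] = 0.105.
y₁ = 0.105 × 4.57 = 0.479 m.

y₁ = 0.479 m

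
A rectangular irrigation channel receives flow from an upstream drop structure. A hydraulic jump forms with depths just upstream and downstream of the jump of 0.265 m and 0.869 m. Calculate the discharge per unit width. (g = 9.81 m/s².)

q = 1.13 m²/s

For a rectangular channel the momentum equation gives q² = ½·g·y₁·y₂·(y₁ + y₂) = ½×9.81×0.265×0.869×1.13 = 1.28.
q = √1.28 = 1.13 m²/s.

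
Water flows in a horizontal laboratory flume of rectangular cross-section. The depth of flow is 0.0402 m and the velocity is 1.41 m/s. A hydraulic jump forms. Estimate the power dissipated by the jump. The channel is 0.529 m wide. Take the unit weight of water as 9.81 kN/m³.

Fr₁ = V₁/√(g·y₁) = 1.41/√(9.81×0.0402) = 2.25.
Bélanger equation: y₂/y₁ = ½[√(1 + 8Fr₁²) − 1] = ½[√41.33 − 1] = 2.71.
y₂ = 2.71 × 0.0402 = 0.109 m.
Head loss: ΔE = (y₂ − y₁)³/(4y₁y₂) = (0.109 − 0.0402)³/(4×0.0402×0.109) = 0.000327/0.0175 = 0.0187 m.
q = V₁·y₁ = 1.41 × 0.0402 = 0.0567 m²/s. Q = q·b = 0.0567 × 0.529 = 0.0300 m³/s. P = γ·Q·ΔE = 9.81 × 0.0300 × 0.0187 = 0.00549 kW.

P = 0.00549 kW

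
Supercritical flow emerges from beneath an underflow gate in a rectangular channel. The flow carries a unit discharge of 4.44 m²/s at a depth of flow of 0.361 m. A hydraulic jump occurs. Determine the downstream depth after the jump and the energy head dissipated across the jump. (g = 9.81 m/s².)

V₁ = q/y₁ = 4.44/0.361 = 12.3 m/s. Fr₁ = V₁/√(g·y₁) = 12.3/√(9.81×0.361) = 6.54.
Sequent-depth ratio: y₂/y₁ = ½[√(1 + 8Fr₁²) − 1] = ½[√342.7 − 1] = 8.76.
y₂ = 8.76 × 0.361 = 3.16 m.
Head loss: ΔE = (y₂ − y₁)³/(4y₁y₂) = (3.16 − 0.361)³/(4×0.361×3.16) = 22.0/4.56 = 4.81 m.

y₂ = 3.16 m; ΔE = 4.81 m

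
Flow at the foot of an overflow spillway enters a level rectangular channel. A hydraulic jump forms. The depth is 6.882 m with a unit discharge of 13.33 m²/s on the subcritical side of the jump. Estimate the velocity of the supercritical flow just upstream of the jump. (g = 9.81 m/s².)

V₁ = 19.19 m/s

V₂ = q/y₂ = 13.33/6.882 = 1.937 m/s; Fr₂ = V₂/√(g·y₂) = 0.2357.
The Bélanger relation is symmetric: y₁/y₂ = ½[√(1 + 8Fr₂²) − 1] = ½[√1.4446 − 1] = 0.1010.
y₁ = 0.1010 × 6.882 = 0.6947 m.
V₁ = q/y₁ = 13.33/0.6947 = 19.19 m/s.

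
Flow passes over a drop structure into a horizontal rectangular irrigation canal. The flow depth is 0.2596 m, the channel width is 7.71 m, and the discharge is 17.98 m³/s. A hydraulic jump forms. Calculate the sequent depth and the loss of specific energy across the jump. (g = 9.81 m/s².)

y₂ = 1.941 m; ΔE = 2.358 m

q = Q/b = 17.98/7.71 = 2.332 m²/s; V₁ = q/y₁ = 8.983 m/s. Fr₁ = V₁/√(g·y₁) = 5.629.
Bélanger equation: y₂/y₁ = ½[√(1 + 8Fr₁²) − 1] = ½[√254.50 − 1] = 7.477.
y₂ = 7.477 × 0.2596 = 1.941 m.
Head loss: ΔE = (y₂ − y₁)³/(4y₁y₂) = (1.941 − 0.2596)³/(4×0.2596×1.941) = 4.753/2.015 = 2.358 m.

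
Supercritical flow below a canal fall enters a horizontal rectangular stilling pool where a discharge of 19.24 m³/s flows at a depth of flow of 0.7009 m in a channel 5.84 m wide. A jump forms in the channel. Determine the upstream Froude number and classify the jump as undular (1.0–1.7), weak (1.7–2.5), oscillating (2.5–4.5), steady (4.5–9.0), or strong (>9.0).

Fr₁ = 1.793; weak jump

q = Q/b = 19.24/5.84 = 3.295 m²/s; V₁ = q/y₁ = 4.700 m/s. Fr₁ = V₁/√(g·y₁) = 1.793.
Fr₁ = 1.793 lies in the weak range.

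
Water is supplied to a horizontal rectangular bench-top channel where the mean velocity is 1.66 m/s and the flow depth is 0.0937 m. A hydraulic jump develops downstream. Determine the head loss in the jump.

ΔE = 0.0117 m

Fr₁ = V₁/√(g·y₁) = 1.66/√(9.81×0.0937) = 1.73.
Bélanger equation: y₂/y₁ = ½[√(1 + 8Fr₁²) − 1] = ½[√24.98 − 1] = 2.00.
y₂ = 2.00 × 0.0937 = 0.187 m.
Head loss: ΔE = (y₂ − y₁)³/(4y₁y₂) = (0.187 − 0.0937)³/(4×0.0937×0.187) = 0.000821/0.0702 = 0.0117 m.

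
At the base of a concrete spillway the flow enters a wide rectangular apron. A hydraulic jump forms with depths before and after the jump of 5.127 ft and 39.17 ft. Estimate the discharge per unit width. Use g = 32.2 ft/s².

For a rectangular channel the momentum equation gives q² = ½·g·y₁·y₂·(y₁ + y₂) = ½×32.2×5.127×39.17×44.30 = 143224.
q = √143224 = 378.5 ft²/s.

q = 378.5 ft²/s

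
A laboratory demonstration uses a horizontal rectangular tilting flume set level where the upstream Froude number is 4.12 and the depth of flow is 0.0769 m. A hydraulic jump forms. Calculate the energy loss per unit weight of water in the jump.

Fr₁ = 4.12 (given).
Sequent-depth ratio: y₂/y₁ = ½[√(1 + 8Fr₁²) − 1] = ½[√136.8 − 1] = 5.35.
y₂ = 5.35 × 0.0769 = 0.411 m.
V₁ = Fr₁·√(g·y₁) = 4.12×√(9.81×0.0769) = 3.58 m/s; q = V₁·y₁ = 0.275 m²/s. V₂ = q/y₂ = 0.275/0.411 = 0.669 m/s. E₁ = y₁ + V₁²/2g = 0.730 m; E₂ = y₂ + V₂²/2g = 0.434 m. ΔE = E₁ − E₂ = 0.295 m.

ΔE = 0.295 m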